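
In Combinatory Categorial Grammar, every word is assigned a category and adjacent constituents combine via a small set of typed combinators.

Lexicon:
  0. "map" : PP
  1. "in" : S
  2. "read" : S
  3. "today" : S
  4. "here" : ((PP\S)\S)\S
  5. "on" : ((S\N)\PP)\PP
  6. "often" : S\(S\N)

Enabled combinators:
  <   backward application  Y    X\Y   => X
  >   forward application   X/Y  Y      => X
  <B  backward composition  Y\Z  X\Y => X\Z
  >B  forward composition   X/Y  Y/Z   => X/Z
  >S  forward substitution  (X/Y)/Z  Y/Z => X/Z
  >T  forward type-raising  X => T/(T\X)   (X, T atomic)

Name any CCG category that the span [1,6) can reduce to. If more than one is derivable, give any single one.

(S\N)\PP

[0,7] S   <
  [0,6] S\N   <
    [0,1] "map" : PP
    [1,6] (S\N)\PP   <
      [1,5] PP   <
        [1,2] "in" : S
        [2,5] PP\S   <
          [2,3] "read" : S
          [3,5] (PP\S)\S   <
            [3,4] "today" : S
            [4,5] "here" : ((PP\S)\S)\S
      [5,6] "on" : ((S\N)\PP)\PP
  [6,7] "often" : S\(S\N)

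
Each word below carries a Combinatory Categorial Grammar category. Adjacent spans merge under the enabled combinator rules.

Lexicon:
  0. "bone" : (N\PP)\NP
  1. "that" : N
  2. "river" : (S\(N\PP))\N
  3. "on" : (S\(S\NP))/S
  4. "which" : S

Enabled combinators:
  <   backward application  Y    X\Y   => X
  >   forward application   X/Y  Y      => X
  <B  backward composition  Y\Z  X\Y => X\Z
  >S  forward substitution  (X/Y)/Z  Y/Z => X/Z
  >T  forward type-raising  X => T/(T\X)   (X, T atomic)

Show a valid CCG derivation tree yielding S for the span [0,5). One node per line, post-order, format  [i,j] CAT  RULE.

[0,1] (N\PP)\NP  lex  "bone"
[1,2] N  lex  "that"
[2,3] (S\(N\PP))\N  lex  "river"
[1,3] S\(N\PP)  <  k=2
[0,3] S\NP  <B  k=1
[3,4] (S\(S\NP))/S  lex  "on"
[4,5] S  lex  "which"
[3,5] S\(S\NP)  >  k=4
[0,5] S  <  k=3

[0,5] S   <
  [0,3] S\NP   <B
    [0,1] "bone" : (N\PP)\NP
    [1,3] S\(N\PP)   <
      [1,2] "that" : N
      [2,3] "river" : (S\(N\PP))\N
  [3,5] S\(S\NP)   >
    [3,4] "on" : (S\(S\NP))/S
    [4,5] "which" : S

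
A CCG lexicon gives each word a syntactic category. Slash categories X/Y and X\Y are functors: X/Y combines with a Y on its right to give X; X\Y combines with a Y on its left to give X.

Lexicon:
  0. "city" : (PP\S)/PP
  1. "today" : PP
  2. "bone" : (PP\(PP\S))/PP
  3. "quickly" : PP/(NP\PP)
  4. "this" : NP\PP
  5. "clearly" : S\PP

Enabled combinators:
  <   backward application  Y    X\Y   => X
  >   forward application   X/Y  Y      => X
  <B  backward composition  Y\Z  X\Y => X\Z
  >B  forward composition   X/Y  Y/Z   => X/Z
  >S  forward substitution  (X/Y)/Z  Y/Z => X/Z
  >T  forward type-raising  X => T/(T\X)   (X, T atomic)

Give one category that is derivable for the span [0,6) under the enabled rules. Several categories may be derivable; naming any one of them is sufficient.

[0,6] S   <
  [0,5] PP   <
    [0,2] PP\S   >
      [0,1] "city" : (PP\S)/PP
      [1,2] "today" : PP
    [2,5] PP\(PP\S)   >
      [2,3] "bone" : (PP\(PP\S))/PP
      [3,5] PP   >
        [3,4] "quickly" : PP/(NP\PP)
        [4,5] "this" : NP\PP
  [5,6] "clearly" : S\PP

S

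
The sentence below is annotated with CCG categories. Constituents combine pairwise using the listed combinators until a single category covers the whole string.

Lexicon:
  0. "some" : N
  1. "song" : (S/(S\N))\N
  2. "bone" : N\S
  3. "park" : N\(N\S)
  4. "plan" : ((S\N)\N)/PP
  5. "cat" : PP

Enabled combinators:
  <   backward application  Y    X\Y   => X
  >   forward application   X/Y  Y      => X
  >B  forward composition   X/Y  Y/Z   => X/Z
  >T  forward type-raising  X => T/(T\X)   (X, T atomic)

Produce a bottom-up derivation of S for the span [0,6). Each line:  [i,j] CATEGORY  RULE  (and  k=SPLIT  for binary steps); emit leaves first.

[0,1] N  lex  "some"
[1,2] (S/(S\N))\N  lex  "song"
[0,2] S/(S\N)  <  k=1
[2,3] N\S  lex  "bone"
[3,4] N\(N\S)  lex  "park"
[2,4] N  <  k=3
[4,5] ((S\N)\N)/PP  lex  "plan"
[5,6] PP  lex  "cat"
[4,6] (S\N)\N  >  k=5
[2,6] S\N  <  k=4
[0,6] S  >  k=2

[0,6] S   >
  [0,2] S/(S\N)   <
    [0,1] "some" : N
    [1,2] "song" : (S/(S\N))\N
  [2,6] S\N   <
    [2,4] N   <
      [2,3] "bone" : N\S
      [3,4] "park" : N\(N\S)
    [4,6] (S\N)\N   >
      [4,5] "plan" : ((S\N)\N)/PP
      [5,6] "cat" : PP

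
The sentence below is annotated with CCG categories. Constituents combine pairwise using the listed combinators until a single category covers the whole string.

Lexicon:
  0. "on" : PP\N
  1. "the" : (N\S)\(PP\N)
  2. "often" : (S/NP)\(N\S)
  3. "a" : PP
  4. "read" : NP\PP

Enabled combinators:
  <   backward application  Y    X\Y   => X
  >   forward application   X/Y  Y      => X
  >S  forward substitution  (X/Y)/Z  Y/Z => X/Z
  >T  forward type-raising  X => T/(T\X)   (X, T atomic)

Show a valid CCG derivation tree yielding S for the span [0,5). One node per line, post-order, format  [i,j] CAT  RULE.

[0,5] S   >
  [0,3] S/NP   <
    [0,2] N\S   <
      [0,1] "on" : PP\N
      [1,2] "the" : (N\S)\(PP\N)
    [2,3] "often" : (S/NP)\(N\S)
  [3,5] NP   <
    [3,4] "a" : PP
    [4,5] "read" : NP\PP

[0,1] PP\N  lex  "on"
[1,2] (N\S)\(PP\N)  lex  "the"
[0,2] N\S  <  k=1
[2,3] (S/NP)\(N\S)  lex  "often"
[0,3] S/NP  <  k=2
[3,4] PP  lex  "a"
[4,5] NP\PP  lex  "read"
[3,5] NP  <  k=4
[0,5] S  >  k=3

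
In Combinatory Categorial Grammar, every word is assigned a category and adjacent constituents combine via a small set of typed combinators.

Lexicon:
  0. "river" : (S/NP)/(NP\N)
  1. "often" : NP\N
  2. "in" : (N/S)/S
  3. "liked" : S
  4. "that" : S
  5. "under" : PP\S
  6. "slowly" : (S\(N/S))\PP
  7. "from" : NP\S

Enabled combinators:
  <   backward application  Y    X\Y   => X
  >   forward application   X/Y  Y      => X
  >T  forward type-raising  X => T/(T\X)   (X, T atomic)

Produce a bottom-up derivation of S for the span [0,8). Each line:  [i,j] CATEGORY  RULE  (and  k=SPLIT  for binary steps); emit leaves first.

[0,8] S   >
  [0,2] S/NP   >
    [0,1] "river" : (S/NP)/(NP\N)
    [1,2] "often" : NP\N
  [2,8] NP   <
    [2,7] S   <
      [2,4] N/S   >
        [2,3] "in" : (N/S)/S
        [3,4] "liked" : S
      [4,7] S\(N/S)   <
        [4,6] PP   <
          [4,5] "that" : S
          [5,6] "under" : PP\S
        [6,7] "slowly" : (S\(N/S))\PP
    [7,8] "from" : NP\S

[0,1] (S/NP)/(NP\N)  lex  "river"
[1,2] NP\N  lex  "often"
[0,2] S/NP  >  k=1
[2,3] (N/S)/S  lex  "in"
[3,4] S  lex  "liked"
[2,4] N/S  >  k=3
[4,5] S  lex  "that"
[5,6] PP\S  lex  "under"
[4,6] PP  <  k=5
[6,7] (S\(N/S))\PP  lex  "slowly"
[4,7] S\(N/S)  <  k=6
[2,7] S  <  k=4
[7,8] NP\S  lex  "from"
[2,8] NP  <  k=7
[0,8] S  >  k=2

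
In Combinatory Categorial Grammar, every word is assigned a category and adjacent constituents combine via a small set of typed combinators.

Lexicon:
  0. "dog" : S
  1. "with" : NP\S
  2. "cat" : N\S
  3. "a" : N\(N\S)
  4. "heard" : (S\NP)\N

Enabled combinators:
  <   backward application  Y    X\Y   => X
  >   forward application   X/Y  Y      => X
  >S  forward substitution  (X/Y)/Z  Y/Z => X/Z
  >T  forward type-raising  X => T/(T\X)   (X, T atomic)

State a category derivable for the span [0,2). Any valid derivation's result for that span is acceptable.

NP

[0,5] S   <
  [0,2] NP   >
    [0,1] NP/(NP\S)   >T
      [0,1] "dog" : S
    [1,2] "with" : NP\S
  [2,5] S\NP   <
    [2,4] N   <
      [2,3] "cat" : N\S
      [3,4] "a" : N\(N\S)
    [4,5] "heard" : (S\NP)\N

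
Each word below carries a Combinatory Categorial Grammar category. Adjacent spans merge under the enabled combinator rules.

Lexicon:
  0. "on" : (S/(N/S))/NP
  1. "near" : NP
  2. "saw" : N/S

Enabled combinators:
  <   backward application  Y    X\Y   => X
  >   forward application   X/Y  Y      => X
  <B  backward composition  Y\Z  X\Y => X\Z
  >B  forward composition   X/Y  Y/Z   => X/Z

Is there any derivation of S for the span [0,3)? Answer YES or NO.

YES

[0,3] S   >
  [0,2] S/(N/S)   >
    [0,1] "on" : (S/(N/S))/NP
    [1,2] "near" : NP
  [2,3] "saw" : N/S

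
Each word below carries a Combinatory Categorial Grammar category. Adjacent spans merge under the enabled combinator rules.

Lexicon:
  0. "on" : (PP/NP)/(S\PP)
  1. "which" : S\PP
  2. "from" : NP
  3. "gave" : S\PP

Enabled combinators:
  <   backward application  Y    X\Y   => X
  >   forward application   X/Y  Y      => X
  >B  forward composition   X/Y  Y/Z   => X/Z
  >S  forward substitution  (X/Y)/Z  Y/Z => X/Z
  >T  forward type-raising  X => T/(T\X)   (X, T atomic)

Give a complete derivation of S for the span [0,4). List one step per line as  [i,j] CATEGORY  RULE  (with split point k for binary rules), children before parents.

[0,1] (PP/NP)/(S\PP)  lex  "on"
[1,2] S\PP  lex  "which"
[0,2] PP/NP  >  k=1
[2,3] NP  lex  "from"
[0,3] PP  >  k=2
[3,4] S\PP  lex  "gave"
[0,4] S  <  k=3

[0,4] S   <
  [0,3] PP   >
    [0,2] PP/NP   >
      [0,1] "on" : (PP/NP)/(S\PP)
      [1,2] "which" : S\PP
    [2,3] "from" : NP
  [3,4] "gave" : S\PP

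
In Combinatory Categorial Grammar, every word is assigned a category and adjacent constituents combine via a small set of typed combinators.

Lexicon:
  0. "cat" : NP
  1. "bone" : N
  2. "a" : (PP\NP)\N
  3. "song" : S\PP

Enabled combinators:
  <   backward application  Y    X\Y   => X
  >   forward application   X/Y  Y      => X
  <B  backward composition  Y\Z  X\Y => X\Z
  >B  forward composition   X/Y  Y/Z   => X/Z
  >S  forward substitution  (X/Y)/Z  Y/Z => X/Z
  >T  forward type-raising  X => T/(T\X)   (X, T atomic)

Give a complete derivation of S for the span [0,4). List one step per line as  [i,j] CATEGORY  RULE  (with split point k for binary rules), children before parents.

[0,4] S   <
  [0,3] PP   <
    [0,1] "cat" : NP
    [1,3] PP\NP   <
      [1,2] "bone" : N
      [2,3] "a" : (PP\NP)\N
  [3,4] "song" : S\PP

[0,1] NP  lex  "cat"
[1,2] N  lex  "bone"
[2,3] (PP\NP)\N  lex  "a"
[1,3] PP\NP  <  k=2
[0,3] PP  <  k=1
[3,4] S\PP  lex  "song"
[0,4] S  <  k=3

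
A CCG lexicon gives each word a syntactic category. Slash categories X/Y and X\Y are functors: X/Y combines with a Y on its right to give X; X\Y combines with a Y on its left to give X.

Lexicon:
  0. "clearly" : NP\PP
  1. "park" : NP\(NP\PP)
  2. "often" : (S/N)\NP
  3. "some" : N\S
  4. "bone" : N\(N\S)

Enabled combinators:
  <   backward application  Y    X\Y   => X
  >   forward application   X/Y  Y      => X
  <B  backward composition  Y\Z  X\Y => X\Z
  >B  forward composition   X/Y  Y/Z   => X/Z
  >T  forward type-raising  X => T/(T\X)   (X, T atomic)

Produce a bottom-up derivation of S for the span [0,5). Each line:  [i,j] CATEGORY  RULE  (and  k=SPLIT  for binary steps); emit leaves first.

[0,1] NP\PP  lex  "clearly"
[1,2] NP\(NP\PP)  lex  "park"
[0,2] NP  <  k=1
[2,3] (S/N)\NP  lex  "often"
[0,3] S/N  <  k=2
[3,4] N\S  lex  "some"
[4,5] N\(N\S)  lex  "bone"
[3,5] N  <  k=4
[0,5] S  >  k=3

[0,5] S   >
  [0,3] S/N   <
    [0,2] NP   <
      [0,1] "clearly" : NP\PP
      [1,2] "park" : NP\(NP\PP)
    [2,3] "often" : (S/N)\NP
  [3,5] N   <
    [3,4] "some" : N\S
    [4,5] "bone" : N\(N\S)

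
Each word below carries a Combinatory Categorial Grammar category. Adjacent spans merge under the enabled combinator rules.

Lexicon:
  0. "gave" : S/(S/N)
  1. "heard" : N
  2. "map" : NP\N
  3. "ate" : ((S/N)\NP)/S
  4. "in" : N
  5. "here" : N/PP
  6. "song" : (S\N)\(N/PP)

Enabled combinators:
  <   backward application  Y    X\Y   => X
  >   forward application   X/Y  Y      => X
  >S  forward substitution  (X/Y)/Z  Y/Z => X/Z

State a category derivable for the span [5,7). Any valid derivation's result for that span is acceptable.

S\N

[0,7] S   >
  [0,1] "gave" : S/(S/N)
  [1,7] S/N   <
    [1,3] NP   <
      [1,2] "heard" : N
      [2,3] "map" : NP\N
    [3,7] (S/N)\NP   >
      [3,4] "ate" : ((S/N)\NP)/S
      [4,7] S   <
        [4,5] "in" : N
        [5,7] S\N   <
          [5,6] "here" : N/PP
          [6,7] "song" : (S\N)\(N/PP)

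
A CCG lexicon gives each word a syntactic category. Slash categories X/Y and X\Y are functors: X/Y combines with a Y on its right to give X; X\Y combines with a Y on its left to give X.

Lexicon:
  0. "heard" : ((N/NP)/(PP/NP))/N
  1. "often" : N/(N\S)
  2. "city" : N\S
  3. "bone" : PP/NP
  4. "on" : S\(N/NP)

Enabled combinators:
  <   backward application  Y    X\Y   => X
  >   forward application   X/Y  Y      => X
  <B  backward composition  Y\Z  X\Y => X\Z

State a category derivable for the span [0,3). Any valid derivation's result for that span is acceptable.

(N/NP)/(PP/NP)

[0,5] S   <
  [0,4] N/NP   >
    [0,3] (N/NP)/(PP/NP)   >
      [0,1] "heard" : ((N/NP)/(PP/NP))/N
      [1,3] N   >
        [1,2] "often" : N/(N\S)
        [2,3] "city" : N\S
    [3,4] "bone" : PP/NP
  [4,5] "on" : S\(N/NP)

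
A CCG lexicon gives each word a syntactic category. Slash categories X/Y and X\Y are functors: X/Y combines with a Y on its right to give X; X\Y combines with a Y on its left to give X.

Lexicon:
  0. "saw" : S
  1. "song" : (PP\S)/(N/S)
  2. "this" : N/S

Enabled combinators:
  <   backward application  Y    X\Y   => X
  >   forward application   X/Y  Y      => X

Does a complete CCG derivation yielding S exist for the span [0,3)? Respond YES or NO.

NO

S (PP\S)/(N/S) N/S
CKY chart[0,3] = {PP}; S ∉ chart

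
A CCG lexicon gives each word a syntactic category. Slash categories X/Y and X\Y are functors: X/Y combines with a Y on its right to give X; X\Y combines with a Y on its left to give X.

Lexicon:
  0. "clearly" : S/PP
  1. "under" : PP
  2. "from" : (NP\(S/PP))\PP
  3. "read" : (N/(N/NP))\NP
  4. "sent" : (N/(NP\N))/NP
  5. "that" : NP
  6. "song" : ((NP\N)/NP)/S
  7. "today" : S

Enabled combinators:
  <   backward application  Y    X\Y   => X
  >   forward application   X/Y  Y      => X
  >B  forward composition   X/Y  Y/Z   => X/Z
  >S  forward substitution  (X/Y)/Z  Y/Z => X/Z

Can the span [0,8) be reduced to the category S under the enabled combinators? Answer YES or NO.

NO

S/PP PP (NP\(S/PP))\PP (N/(N/NP))\NP (N/(NP\N))/NP NP ((NP\N)/NP)/S S
CKY chart[0,8] = {N}; S ∉ chart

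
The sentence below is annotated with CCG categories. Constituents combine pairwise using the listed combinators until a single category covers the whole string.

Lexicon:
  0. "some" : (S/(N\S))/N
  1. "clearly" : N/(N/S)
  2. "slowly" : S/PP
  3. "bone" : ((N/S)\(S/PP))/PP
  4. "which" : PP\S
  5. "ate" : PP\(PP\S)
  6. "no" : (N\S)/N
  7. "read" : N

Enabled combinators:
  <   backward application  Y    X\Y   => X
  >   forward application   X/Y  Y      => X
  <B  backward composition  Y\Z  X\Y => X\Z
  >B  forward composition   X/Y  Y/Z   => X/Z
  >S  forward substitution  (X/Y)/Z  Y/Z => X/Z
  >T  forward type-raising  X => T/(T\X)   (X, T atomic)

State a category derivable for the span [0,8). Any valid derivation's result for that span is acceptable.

S

[0,8] S   >
  [0,6] S/(N\S)   >
    [0,1] "some" : (S/(N\S))/N
    [1,6] N   >
      [1,2] "clearly" : N/(N/S)
      [2,6] N/S   <
        [2,3] "slowly" : S/PP
        [3,6] (N/S)\(S/PP)   >
          [3,4] "bone" : ((N/S)\(S/PP))/PP
          [4,6] PP   <
            [4,5] "which" : PP\S
            [5,6] "ate" : PP\(PP\S)
  [6,8] N\S   >
    [6,7] "no" : (N\S)/N
    [7,8] "read" : N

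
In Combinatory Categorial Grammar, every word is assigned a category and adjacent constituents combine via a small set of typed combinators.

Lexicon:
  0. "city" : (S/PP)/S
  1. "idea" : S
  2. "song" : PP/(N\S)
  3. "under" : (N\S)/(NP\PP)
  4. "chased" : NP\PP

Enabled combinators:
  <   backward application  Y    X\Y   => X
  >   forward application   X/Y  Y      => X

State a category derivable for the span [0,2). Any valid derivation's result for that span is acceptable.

[0,5] S   >
  [0,2] S/PP   >
    [0,1] "city" : (S/PP)/S
    [1,2] "idea" : S
  [2,5] PP   >
    [2,3] "song" : PP/(N\S)
    [3,5] N\S   >
      [3,4] "under" : (N\S)/(NP\PP)
      [4,5] "chased" : NP\PP

S/PP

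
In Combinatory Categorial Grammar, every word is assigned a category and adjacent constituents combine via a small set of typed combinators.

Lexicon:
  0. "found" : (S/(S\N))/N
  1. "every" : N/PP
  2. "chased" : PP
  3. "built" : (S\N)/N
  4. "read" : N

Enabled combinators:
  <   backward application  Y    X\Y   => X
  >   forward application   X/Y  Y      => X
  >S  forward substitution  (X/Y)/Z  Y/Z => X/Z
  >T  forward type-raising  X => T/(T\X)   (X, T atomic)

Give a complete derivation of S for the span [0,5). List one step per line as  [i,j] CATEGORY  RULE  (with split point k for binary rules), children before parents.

[0,1] (S/(S\N))/N  lex  "found"
[1,2] N/PP  lex  "every"
[2,3] PP  lex  "chased"
[1,3] N  >  k=2
[0,3] S/(S\N)  >  k=1
[3,4] (S\N)/N  lex  "built"
[4,5] N  lex  "read"
[3,5] S\N  >  k=4
[0,5] S  >  k=3

[0,5] S   >
  [0,3] S/(S\N)   >
    [0,1] "found" : (S/(S\N))/N
    [1,3] N   >
      [1,2] "every" : N/PP
      [2,3] "chased" : PP
  [3,5] S\N   >
    [3,4] "built" : (S\N)/N
    [4,5] "read" : N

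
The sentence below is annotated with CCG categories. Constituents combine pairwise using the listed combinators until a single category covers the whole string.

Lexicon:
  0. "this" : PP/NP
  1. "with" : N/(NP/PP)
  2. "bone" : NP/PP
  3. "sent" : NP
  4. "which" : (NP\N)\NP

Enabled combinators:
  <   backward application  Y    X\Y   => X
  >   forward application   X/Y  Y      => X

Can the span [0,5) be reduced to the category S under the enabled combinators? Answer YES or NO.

NO

PP/NP N/(NP/PP) NP/PP NP (NP\N)\NP
CKY chart[0,5] = {PP}; S ∉ chart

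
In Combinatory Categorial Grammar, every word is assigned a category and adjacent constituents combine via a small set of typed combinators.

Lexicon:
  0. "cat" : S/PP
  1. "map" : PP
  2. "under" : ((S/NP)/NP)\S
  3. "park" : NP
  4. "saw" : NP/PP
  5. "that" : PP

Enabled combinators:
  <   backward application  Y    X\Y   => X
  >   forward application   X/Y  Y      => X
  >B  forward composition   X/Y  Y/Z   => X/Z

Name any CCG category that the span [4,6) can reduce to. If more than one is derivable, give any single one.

[0,6] S   >
  [0,4] S/NP   >
    [0,3] (S/NP)/NP   <
      [0,2] S   >
        [0,1] "cat" : S/PP
        [1,2] "map" : PP
      [2,3] "under" : ((S/NP)/NP)\S
    [3,4] "park" : NP
  [4,6] NP   >
    [4,5] "saw" : NP/PP
    [5,6] "that" : PP

NP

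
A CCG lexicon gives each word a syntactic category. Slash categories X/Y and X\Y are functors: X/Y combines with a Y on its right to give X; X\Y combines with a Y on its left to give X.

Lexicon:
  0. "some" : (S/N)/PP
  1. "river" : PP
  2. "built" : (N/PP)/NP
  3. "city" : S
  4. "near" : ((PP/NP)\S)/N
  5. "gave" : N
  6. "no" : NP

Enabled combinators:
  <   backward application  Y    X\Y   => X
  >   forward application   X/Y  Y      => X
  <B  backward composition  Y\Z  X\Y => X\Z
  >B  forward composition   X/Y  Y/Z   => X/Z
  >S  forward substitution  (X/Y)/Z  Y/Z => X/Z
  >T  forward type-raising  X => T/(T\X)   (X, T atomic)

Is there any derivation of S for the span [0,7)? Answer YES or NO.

YES

[0,7] S   >
  [0,6] S/NP   >B
    [0,2] S/N   >
      [0,1] "some" : (S/N)/PP
      [1,2] "river" : PP
    [2,6] N/NP   >S
      [2,3] "built" : (N/PP)/NP
      [3,6] PP/NP   <
        [3,4] "city" : S
        [4,6] (PP/NP)\S   >
          [4,5] "near" : ((PP/NP)\S)/N
          [5,6] "gave" : N
  [6,7] "no" : NP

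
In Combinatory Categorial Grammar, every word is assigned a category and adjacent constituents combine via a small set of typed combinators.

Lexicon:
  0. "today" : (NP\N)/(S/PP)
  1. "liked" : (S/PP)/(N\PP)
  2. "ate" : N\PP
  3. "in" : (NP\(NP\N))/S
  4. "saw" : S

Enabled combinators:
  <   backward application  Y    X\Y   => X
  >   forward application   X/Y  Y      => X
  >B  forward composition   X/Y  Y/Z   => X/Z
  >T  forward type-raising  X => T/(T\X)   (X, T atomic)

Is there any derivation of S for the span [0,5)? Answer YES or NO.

(NP\N)/(S/PP) (S/PP)/(N\PP) N\PP (NP\(NP\N))/S S
CKY chart[0,5] = {N/(N\NP), NP, NP/(NP\NP), PP/(PP\NP), S/(S\NP)}; S ∉ chart

NO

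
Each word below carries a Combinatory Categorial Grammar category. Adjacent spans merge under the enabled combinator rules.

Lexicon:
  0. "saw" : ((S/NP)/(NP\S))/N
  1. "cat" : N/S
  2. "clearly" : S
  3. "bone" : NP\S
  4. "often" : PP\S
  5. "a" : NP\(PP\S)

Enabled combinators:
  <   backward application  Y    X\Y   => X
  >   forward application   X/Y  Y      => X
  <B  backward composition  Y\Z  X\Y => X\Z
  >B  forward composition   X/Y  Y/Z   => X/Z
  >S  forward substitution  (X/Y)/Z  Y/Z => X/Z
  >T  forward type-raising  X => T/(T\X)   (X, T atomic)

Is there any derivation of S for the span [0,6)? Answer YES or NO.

[0,6] S   >
  [0,4] S/NP   >
    [0,3] (S/NP)/(NP\S)   >
      [0,1] "saw" : ((S/NP)/(NP\S))/N
      [1,3] N   >
        [1,2] "cat" : N/S
        [2,3] "clearly" : S
    [3,4] "bone" : NP\S
  [4,6] NP   <
    [4,5] "often" : PP\S
    [5,6] "a" : NP\(PP\S)

YES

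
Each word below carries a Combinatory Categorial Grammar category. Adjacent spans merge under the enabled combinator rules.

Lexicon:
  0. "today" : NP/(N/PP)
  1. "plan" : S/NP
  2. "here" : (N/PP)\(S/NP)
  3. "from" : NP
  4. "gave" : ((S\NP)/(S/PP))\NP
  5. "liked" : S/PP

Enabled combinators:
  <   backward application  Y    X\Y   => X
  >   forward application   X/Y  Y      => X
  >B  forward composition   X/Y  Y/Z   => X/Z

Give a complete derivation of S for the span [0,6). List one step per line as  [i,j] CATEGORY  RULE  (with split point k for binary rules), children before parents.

[0,1] NP/(N/PP)  lex  "today"
[1,2] S/NP  lex  "plan"
[2,3] (N/PP)\(S/NP)  lex  "here"
[1,3] N/PP  <  k=2
[0,3] NP  >  k=1
[3,4] NP  lex  "from"
[4,5] ((S\NP)/(S/PP))\NP  lex  "gave"
[3,5] (S\NP)/(S/PP)  <  k=4
[5,6] S/PP  lex  "liked"
[3,6] S\NP  >  k=5
[0,6] S  <  k=3

[0,6] S   <
  [0,3] NP   >
    [0,1] "today" : NP/(N/PP)
    [1,3] N/PP   <
      [1,2] "plan" : S/NP
      [2,3] "here" : (N/PP)\(S/NP)
  [3,6] S\NP   >
    [3,5] (S\NP)/(S/PP)   <
      [3,4] "from" : NP
      [4,5] "gave" : ((S\NP)/(S/PP))\NP
    [5,6] "liked" : S/PP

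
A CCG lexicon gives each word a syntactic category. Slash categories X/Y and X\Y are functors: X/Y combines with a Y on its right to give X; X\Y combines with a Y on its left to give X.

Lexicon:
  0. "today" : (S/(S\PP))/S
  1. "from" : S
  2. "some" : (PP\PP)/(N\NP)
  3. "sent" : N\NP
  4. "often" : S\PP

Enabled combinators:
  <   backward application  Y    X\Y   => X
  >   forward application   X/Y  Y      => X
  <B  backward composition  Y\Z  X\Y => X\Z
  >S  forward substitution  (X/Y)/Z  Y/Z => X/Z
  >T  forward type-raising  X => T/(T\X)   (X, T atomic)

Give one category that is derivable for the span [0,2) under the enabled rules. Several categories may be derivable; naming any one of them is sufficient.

S/(S\PP)

[0,5] S   >
  [0,2] S/(S\PP)   >
    [0,1] "today" : (S/(S\PP))/S
    [1,2] "from" : S
  [2,5] S\PP   <B
    [2,4] PP\PP   >
      [2,3] "some" : (PP\PP)/(N\NP)
      [3,4] "sent" : N\NP
    [4,5] "often" : S\PP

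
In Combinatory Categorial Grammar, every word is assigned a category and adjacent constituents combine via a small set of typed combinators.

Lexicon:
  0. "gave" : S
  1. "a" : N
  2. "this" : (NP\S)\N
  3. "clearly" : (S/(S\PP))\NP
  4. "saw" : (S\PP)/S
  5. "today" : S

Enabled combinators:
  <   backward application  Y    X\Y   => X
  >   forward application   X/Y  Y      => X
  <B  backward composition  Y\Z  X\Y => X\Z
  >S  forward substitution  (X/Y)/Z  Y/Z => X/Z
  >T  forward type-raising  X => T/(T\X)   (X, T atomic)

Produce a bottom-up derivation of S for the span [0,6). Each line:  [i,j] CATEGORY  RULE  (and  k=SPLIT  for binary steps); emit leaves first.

[0,6] S   >
  [0,4] S/(S\PP)   <
    [0,3] NP   <
      [0,1] "gave" : S
      [1,3] NP\S   <
        [1,2] "a" : N
        [2,3] "this" : (NP\S)\N
    [3,4] "clearly" : (S/(S\PP))\NP
  [4,6] S\PP   >
    [4,5] "saw" : (S\PP)/S
    [5,6] "today" : S

[0,1] S  lex  "gave"
[1,2] N  lex  "a"
[2,3] (NP\S)\N  lex  "this"
[1,3] NP\S  <  k=2
[0,3] NP  <  k=1
[3,4] (S/(S\PP))\NP  lex  "clearly"
[0,4] S/(S\PP)  <  k=3
[4,5] (S\PP)/S  lex  "saw"
[5,6] S  lex  "today"
[4,6] S\PP  >  k=5
[0,6] S  >  k=4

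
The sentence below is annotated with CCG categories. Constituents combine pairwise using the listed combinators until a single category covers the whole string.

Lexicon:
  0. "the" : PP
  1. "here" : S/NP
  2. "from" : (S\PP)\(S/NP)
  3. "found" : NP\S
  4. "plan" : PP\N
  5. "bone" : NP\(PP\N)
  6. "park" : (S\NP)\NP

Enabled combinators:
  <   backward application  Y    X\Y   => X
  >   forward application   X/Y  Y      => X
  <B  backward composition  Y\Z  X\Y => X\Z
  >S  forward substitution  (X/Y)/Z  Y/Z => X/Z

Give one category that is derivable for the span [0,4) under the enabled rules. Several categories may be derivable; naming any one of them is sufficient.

[0,7] S   <
  [0,4] NP   <
    [0,3] S   <
      [0,1] "the" : PP
      [1,3] S\PP   <
        [1,2] "here" : S/NP
        [2,3] "from" : (S\PP)\(S/NP)
    [3,4] "found" : NP\S
  [4,7] S\NP   <
    [4,6] NP   <
      [4,5] "plan" : PP\N
      [5,6] "bone" : NP\(PP\N)
    [6,7] "park" : (S\NP)\NP

NP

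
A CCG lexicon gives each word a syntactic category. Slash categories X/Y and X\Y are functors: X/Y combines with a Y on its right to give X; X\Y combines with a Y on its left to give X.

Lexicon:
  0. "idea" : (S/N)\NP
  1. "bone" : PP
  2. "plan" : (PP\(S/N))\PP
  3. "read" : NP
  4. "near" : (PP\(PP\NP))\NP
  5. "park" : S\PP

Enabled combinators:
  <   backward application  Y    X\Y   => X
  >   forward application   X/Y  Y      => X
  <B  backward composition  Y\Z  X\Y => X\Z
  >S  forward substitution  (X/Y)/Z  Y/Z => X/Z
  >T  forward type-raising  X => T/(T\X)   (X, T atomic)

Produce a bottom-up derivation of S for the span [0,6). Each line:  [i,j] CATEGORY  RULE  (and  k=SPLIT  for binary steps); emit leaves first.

[0,6] S   <
  [0,5] PP   <
    [0,3] PP\NP   <B
      [0,1] "idea" : (S/N)\NP
      [1,3] PP\(S/N)   <
        [1,2] "bone" : PP
        [2,3] "plan" : (PP\(S/N))\PP
    [3,5] PP\(PP\NP)   <
      [3,4] "read" : NP
      [4,5] "near" : (PP\(PP\NP))\NP
  [5,6] "park" : S\PP

[0,1] (S/N)\NP  lex  "idea"
[1,2] PP  lex  "bone"
[2,3] (PP\(S/N))\PP  lex  "plan"
[1,3] PP\(S/N)  <  k=2
[0,3] PP\NP  <B  k=1
[3,4] NP  lex  "read"
[4,5] (PP\(PP\NP))\NP  lex  "near"
[3,5] PP\(PP\NP)  <  k=4
[0,5] PP  <  k=3
[5,6] S\PP  lex  "park"
[0,6] S  <  k=5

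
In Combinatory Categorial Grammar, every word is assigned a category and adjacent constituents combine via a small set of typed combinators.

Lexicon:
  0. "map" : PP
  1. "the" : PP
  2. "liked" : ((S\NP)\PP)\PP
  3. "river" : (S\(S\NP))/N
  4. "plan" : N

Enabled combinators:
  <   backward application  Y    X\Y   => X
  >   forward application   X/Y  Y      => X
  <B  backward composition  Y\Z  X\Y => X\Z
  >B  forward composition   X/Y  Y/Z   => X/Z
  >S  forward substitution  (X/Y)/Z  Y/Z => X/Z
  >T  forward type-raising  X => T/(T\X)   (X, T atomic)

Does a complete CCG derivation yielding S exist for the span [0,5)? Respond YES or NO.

[0,5] S   <
  [0,3] S\NP   <
    [0,1] "map" : PP
    [1,3] (S\NP)\PP   <
      [1,2] "the" : PP
      [2,3] "liked" : ((S\NP)\PP)\PP
  [3,5] S\(S\NP)   >
    [3,4] "river" : (S\(S\NP))/N
    [4,5] "plan" : N

YES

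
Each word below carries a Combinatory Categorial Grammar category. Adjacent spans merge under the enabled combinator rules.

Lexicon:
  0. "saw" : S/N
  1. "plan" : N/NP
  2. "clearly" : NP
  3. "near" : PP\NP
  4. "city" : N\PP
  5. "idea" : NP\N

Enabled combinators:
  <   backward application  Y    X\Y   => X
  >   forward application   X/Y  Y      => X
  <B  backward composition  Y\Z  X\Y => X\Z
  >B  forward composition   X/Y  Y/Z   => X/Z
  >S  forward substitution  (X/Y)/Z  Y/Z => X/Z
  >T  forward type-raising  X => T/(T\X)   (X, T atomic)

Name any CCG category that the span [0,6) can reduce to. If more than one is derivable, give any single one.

[0,6] S   >
  [0,2] S/NP   >B
    [0,1] "saw" : S/N
    [1,2] "plan" : N/NP
  [2,6] NP   <
    [2,5] N   <
      [2,4] PP   <
        [2,3] "clearly" : NP
        [3,4] "near" : PP\NP
      [4,5] "city" : N\PP
    [5,6] "idea" : NP\N

S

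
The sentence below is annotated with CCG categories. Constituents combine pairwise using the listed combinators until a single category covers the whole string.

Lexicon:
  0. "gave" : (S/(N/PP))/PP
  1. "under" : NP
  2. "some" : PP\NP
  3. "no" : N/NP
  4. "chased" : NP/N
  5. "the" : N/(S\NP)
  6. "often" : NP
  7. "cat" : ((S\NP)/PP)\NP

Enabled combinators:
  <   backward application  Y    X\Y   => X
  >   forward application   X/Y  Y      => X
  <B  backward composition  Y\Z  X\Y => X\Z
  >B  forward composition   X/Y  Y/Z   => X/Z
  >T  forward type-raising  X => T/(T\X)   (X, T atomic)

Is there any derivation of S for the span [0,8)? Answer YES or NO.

YES

[0,8] S   >
  [0,3] S/(N/PP)   >
    [0,1] "gave" : (S/(N/PP))/PP
    [1,3] PP   <
      [1,2] "under" : NP
      [2,3] "some" : PP\NP
  [3,8] N/PP   >B
    [3,4] "no" : N/NP
    [4,8] NP/PP   >B
      [4,5] "chased" : NP/N
      [5,8] N/PP   >B
        [5,6] "the" : N/(S\NP)
        [6,8] (S\NP)/PP   <
          [6,7] "often" : NP
          [7,8] "cat" : ((S\NP)/PP)\NP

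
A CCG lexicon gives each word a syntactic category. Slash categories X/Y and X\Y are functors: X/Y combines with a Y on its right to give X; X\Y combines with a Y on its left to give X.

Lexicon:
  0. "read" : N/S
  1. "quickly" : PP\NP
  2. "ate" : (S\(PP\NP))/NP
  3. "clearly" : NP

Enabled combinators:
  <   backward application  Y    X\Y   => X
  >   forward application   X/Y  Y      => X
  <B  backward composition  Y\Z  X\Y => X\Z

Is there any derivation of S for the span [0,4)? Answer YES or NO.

N/S PP\NP (S\(PP\NP))/NP NP
CKY chart[0,4] = {N}; S ∉ chart

NO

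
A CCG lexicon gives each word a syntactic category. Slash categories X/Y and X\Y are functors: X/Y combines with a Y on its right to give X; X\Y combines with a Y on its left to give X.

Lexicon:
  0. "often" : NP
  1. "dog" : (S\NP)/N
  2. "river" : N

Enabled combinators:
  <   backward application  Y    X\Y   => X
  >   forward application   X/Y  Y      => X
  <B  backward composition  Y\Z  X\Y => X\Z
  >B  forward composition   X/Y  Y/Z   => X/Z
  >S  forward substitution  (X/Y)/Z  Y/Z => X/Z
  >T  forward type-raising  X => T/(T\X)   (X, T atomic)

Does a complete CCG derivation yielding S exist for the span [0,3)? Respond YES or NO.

YES

[0,3] S   <
  [0,1] "often" : NP
  [1,3] S\NP   >
    [1,2] "dog" : (S\NP)/N
    [2,3] "river" : N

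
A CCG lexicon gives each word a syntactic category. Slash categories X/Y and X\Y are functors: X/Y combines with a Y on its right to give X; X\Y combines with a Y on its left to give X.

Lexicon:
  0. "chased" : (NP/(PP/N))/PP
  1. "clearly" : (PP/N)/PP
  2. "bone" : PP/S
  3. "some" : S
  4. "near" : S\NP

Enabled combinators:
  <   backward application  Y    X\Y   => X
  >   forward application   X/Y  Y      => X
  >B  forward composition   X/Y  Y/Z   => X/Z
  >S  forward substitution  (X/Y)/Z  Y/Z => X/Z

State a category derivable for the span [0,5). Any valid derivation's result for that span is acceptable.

[0,5] S   <
  [0,4] NP   >
    [0,2] NP/PP   >S
      [0,1] "chased" : (NP/(PP/N))/PP
      [1,2] "clearly" : (PP/N)/PP
    [2,4] PP   >
      [2,3] "bone" : PP/S
      [3,4] "some" : S
  [4,5] "near" : S\NP

S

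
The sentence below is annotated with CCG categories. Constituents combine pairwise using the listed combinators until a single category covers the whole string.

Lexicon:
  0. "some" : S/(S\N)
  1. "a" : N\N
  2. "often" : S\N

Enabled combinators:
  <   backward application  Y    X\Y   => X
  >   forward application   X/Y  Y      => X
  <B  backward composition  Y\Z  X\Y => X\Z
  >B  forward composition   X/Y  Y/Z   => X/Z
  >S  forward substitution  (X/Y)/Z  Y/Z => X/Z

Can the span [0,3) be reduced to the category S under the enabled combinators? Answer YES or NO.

YES

[0,3] S   >
  [0,1] "some" : S/(S\N)
  [1,3] S\N   <B
    [1,2] "a" : N\N
    [2,3] "often" : S\N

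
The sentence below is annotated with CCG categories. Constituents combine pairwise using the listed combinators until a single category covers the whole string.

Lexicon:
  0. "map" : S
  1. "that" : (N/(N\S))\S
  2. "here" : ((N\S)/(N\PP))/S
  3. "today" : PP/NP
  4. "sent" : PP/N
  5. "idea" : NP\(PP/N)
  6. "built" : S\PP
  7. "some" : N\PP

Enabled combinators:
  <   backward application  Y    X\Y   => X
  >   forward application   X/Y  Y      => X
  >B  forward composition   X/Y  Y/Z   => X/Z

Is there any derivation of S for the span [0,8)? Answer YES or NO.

S (N/(N\S))\S ((N\S)/(N\PP))/S PP/NP PP/N NP\(PP/N) S\PP N\PP
CKY chart[0,8] = {N}; S ∉ chart

NO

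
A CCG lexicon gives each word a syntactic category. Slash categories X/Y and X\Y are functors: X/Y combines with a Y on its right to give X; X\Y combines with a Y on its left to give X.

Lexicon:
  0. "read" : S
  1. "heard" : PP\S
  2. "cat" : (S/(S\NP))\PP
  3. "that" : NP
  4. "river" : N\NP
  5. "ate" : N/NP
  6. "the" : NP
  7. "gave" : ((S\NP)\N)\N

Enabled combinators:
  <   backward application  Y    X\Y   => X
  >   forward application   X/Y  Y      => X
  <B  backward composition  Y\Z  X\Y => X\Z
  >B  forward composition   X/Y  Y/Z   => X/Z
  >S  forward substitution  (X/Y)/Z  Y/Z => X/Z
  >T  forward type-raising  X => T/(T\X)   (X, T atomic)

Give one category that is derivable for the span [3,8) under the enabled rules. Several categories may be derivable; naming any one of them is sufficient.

S\NP

[0,8] S   >
  [0,3] S/(S\NP)   <
    [0,2] PP   <
      [0,1] "read" : S
      [1,2] "heard" : PP\S
    [2,3] "cat" : (S/(S\NP))\PP
  [3,8] S\NP   <
    [3,5] N   >
      [3,4] N/(N\NP)   >T
        [3,4] "that" : NP
      [4,5] "river" : N\NP
    [5,8] (S\NP)\N   <
      [5,7] N   >
        [5,6] "ate" : N/NP
        [6,7] "the" : NP
      [7,8] "gave" : ((S\NP)\N)\N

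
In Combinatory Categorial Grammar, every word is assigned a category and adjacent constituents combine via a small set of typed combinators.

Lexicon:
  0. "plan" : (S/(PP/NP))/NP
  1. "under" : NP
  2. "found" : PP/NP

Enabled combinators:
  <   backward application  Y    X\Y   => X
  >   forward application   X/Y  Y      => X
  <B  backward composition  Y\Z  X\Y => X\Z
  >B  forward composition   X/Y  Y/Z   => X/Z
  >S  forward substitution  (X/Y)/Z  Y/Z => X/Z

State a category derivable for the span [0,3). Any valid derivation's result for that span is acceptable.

[0,3] S   >
  [0,2] S/(PP/NP)   >
    [0,1] "plan" : (S/(PP/NP))/NP
    [1,2] "under" : NP
  [2,3] "found" : PP/NP

S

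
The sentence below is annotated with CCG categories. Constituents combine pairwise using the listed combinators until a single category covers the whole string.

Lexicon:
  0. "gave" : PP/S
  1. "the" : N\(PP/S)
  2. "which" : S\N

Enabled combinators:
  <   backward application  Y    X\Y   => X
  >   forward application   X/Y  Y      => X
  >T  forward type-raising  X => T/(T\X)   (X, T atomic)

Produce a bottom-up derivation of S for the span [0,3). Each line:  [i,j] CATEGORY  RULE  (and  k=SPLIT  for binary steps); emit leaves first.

[0,3] S   <
  [0,2] N   <
    [0,1] "gave" : PP/S
    [1,2] "the" : N\(PP/S)
  [2,3] "which" : S\N

[0,1] PP/S  lex  "gave"
[1,2] N\(PP/S)  lex  "the"
[0,2] N  <  k=1
[2,3] S\N  lex  "which"
[0,3] S  <  k=2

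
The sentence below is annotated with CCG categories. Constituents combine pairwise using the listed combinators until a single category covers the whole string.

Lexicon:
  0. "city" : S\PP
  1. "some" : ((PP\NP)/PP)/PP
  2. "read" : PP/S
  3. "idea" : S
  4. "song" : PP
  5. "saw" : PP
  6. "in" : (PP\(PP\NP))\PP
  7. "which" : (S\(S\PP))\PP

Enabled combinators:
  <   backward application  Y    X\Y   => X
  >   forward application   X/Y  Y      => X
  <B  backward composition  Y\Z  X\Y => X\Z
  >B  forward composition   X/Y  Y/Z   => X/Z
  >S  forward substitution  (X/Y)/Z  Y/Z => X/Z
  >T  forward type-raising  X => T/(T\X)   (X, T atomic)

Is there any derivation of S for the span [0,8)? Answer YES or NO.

YES

[0,8] S   <
  [0,1] "city" : S\PP
  [1,8] S\(S\PP)   <
    [1,7] PP   <
      [1,5] PP\NP   >
        [1,4] (PP\NP)/PP   >
          [1,2] "some" : ((PP\NP)/PP)/PP
          [2,4] PP   >
            [2,3] "read" : PP/S
            [3,4] "idea" : S
        [4,5] "song" : PP
      [5,7] PP\(PP\NP)   <
        [5,6] "saw" : PP
        [6,7] "in" : (PP\(PP\NP))\PP
    [7,8] "which" : (S\(S\PP))\PP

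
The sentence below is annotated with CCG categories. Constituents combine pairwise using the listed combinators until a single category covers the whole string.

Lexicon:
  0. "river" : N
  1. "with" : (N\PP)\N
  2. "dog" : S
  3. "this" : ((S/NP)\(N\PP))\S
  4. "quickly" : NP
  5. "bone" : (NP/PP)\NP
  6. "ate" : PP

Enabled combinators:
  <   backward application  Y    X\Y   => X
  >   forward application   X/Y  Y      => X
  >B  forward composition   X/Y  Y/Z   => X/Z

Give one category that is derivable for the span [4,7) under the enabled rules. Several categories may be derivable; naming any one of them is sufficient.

NP

[0,7] S   >
  [0,4] S/NP   <
    [0,2] N\PP   <
      [0,1] "river" : N
      [1,2] "with" : (N\PP)\N
    [2,4] (S/NP)\(N\PP)   <
      [2,3] "dog" : S
      [3,4] "this" : ((S/NP)\(N\PP))\S
  [4,7] NP   >
    [4,6] NP/PP   <
      [4,5] "quickly" : NP
      [5,6] "bone" : (NP/PP)\NP
    [6,7] "ate" : PP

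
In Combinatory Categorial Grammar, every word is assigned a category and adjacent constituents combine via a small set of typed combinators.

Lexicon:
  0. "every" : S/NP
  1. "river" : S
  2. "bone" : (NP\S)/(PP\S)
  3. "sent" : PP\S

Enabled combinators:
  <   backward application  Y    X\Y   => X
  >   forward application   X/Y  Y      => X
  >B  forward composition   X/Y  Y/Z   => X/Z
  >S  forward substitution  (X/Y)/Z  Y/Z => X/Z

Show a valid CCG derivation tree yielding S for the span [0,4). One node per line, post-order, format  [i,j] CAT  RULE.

[0,4] S   >
  [0,1] "every" : S/NP
  [1,4] NP   <
    [1,2] "river" : S
    [2,4] NP\S   >
      [2,3] "bone" : (NP\S)/(PP\S)
      [3,4] "sent" : PP\S

[0,1] S/NP  lex  "every"
[1,2] S  lex  "river"
[2,3] (NP\S)/(PP\S)  lex  "bone"
[3,4] PP\S  lex  "sent"
[2,4] NP\S  >  k=3
[1,4] NP  <  k=2
[0,4] S  >  k=1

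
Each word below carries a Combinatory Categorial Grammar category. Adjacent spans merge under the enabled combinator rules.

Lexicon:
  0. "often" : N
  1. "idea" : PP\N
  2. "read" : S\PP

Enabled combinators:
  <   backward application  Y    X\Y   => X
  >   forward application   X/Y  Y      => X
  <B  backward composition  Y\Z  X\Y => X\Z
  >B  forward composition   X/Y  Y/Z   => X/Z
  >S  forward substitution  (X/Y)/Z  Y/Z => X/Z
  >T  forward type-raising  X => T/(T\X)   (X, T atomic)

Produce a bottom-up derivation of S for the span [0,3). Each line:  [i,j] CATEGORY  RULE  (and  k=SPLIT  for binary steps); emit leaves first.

[0,3] S   >
  [0,1] S/(S\N)   >T
    [0,1] "often" : N
  [1,3] S\N   <B
    [1,2] "idea" : PP\N
    [2,3] "read" : S\PP

[0,1] N  lex  "often"
[0,1] S/(S\N)  >T
[1,2] PP\N  lex  "idea"
[2,3] S\PP  lex  "read"
[1,3] S\N  <B  k=2
[0,3] S  >  k=1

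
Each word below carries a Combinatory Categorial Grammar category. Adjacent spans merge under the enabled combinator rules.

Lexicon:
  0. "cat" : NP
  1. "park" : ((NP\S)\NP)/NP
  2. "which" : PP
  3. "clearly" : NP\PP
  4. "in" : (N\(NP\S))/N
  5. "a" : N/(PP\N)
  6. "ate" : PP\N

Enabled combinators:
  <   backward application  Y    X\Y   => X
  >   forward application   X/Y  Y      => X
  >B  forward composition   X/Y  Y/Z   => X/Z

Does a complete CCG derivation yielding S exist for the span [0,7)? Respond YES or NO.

NO

NP ((NP\S)\NP)/NP PP NP\PP (N\(NP\S))/N N/(PP\N) PP\N
CKY chart[0,7] = {N}; S ∉ chart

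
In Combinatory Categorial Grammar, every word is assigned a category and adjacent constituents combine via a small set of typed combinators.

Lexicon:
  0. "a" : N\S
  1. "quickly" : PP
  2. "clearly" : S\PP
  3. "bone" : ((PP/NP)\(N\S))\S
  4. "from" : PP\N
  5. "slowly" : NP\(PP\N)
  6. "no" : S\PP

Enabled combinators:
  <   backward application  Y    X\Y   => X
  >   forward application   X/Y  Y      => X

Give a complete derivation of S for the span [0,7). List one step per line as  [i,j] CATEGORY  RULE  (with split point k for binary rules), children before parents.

[0,1] N\S  lex  "a"
[1,2] PP  lex  "quickly"
[2,3] S\PP  lex  "clearly"
[1,3] S  <  k=2
[3,4] ((PP/NP)\(N\S))\S  lex  "bone"
[1,4] (PP/NP)\(N\S)  <  k=3
[0,4] PP/NP  <  k=1
[4,5] PP\N  lex  "from"
[5,6] NP\(PP\N)  lex  "slowly"
[4,6] NP  <  k=5
[0,6] PP  >  k=4
[6,7] S\PP  lex  "no"
[0,7] S  <  k=6

[0,7] S   <
  [0,6] PP   >
    [0,4] PP/NP   <
      [0,1] "a" : N\S
      [1,4] (PP/NP)\(N\S)   <
        [1,3] S   <
          [1,2] "quickly" : PP
          [2,3] "clearly" : S\PP
        [3,4] "bone" : ((PP/NP)\(N\S))\S
    [4,6] NP   <
      [4,5] "from" : PP\N
      [5,6] "slowly" : NP\(PP\N)
  [6,7] "no" : S\PP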